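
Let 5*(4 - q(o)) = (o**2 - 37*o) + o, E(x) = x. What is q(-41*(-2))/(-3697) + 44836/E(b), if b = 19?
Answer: 828864748/351215 ≈ 2360.0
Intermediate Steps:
q(o) = 4 - o**2/5 + 36*o/5 (q(o) = 4 - ((o**2 - 37*o) + o)/5 = 4 - (o**2 - 36*o)/5 = 4 + (-o**2/5 + 36*o/5) = 4 - o**2/5 + 36*o/5)
q(-41*(-2))/(-3697) + 44836/E(b) = (4 - (-41*(-2))**2/5 + 36*(-41*(-2))/5)/(-3697) + 44836/19 = (4 - 1/5*82**2 + (36/5)*82)*(-1/3697) + 44836*(1/19) = (4 - 1/5*6724 + 2952/5)*(-1/3697) + 44836/19 = (4 - 6724/5 + 2952/5)*(-1/3697) + 44836/19 = -3752/5*(-1/3697) + 44836/19 = 3752/18485 + 44836/19 = 828864748/351215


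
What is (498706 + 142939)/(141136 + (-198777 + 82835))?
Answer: 641645/25194 ≈ 25.468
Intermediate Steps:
(498706 + 142939)/(141136 + (-198777 + 82835)) = 641645/(141136 - 115942) = 641645/25194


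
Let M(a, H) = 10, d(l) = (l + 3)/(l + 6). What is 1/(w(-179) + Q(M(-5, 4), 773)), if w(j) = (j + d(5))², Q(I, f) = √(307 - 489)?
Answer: 465308041/14788034426103 - 14641*I*√182/14788034426103 ≈ 3.1465e-5 - 1.3357e-8*I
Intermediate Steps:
d(l) = (3 + l)/(6 + l)
Q(I, f) = I*√182 (Q(I, f) = √(-182) = I*√182)
w(j) = (8/11 + j)² (w(j) = (j + (3 + 5)/(6 + 5))² = (j + 8/11)² = (8/11 + j)²)
1/(w(-179) + Q(M(-5, 4), 773)) = 1/((8 + 11*(-179))²/121 + I*√182) = 1/((8 - 1969)²/121 + I*√182) = 1/((1/121)*(-1961)² + I*√182) = 1/((1/121)*3845521 + I*√182) = 1/(3845521/121 + I*√182)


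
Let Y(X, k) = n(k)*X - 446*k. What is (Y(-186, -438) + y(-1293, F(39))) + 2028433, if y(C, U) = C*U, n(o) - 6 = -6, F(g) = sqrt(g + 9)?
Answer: 2223781 - 5172*sqrt(3) ≈ 2.2148e+6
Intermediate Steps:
F(g) = sqrt(9 + g)
n(o) = 0 (n(o) = 6 - 6 = 0)
Y(X, k) = -446*k (Y(X, k) = 0*X - 446*k = 0 - 446*k = -446*k)
(Y(-186, -438) + y(-1293, F(39))) + 2028433 = (-446*(-438) - 1293*sqrt(9 + 39)) + 2028433 = (195348 - 5172*sqrt(3)) + 2028433 = 2223781 - 5172*sqrt(3)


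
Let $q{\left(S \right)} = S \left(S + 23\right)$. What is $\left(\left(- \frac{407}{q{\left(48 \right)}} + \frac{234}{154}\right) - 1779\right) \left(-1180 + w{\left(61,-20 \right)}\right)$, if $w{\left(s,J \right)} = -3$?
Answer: $\frac{78833542723}{37488} \approx 2.1029 \cdot 10^{6}$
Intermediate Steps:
$q{\left(S \right)} = S \left(23 + S\right)$
$\left(\left(- \frac{407}{q{\left(48 \right)}} + \frac{234}{154}\right) - 1779\right) \left(-1180 + w{\left(61,-20 \right)}\right) = \left(\left(- \frac{407}{48 \left(23 + 48\right)} + \frac{234}{154}\right) - 1779\right) \left(-1180 - 3\right) = \left(\left(- \frac{407}{48 \cdot 71} + 234 \cdot \frac{1}{154}\right) - 1779\right) \left(-1183\right) = \left(\left(- \frac{407}{3408} + \frac{117}{77}\right) - 1779\right) \left(-1183\right) = \left(\frac{367397}{262416} - 1779\right) \left(-1183\right) = \left(- \frac{466470667}{262416}\right) \left(-1183\right) = \frac{78833542723}{37488}$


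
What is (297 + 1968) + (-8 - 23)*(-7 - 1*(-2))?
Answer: 2420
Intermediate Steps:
(297 + 1968) + (-8 - 23)*(-7 - 1*(-2)) = 2265 - 31*(-7 + 2) = 2265 - 31*(-5) = 2265 + 155 = 2420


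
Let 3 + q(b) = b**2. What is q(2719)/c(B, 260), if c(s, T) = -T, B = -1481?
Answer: -3696479/130 ≈ -28434.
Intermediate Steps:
q(b) = -3 + b**2
q(2719)/c(B, 260) = (-3 + 2719**2)/((-1*260)) = (-3 + 7392961)/(-260) = 7392958*(-1/260) = -3696479/130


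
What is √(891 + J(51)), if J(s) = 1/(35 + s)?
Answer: √6589922/86 ≈ 29.850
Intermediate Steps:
√(891 + J(51)) = √(891 + 1/(35 + 51)) = √(891 + 1/86) = √(76627/86) = √6589922/86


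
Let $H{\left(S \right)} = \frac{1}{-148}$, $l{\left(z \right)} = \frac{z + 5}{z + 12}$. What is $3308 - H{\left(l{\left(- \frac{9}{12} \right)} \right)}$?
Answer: $\frac{489585}{148} \approx 3308.0$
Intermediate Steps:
$l{\left(z \right)} = \frac{5 + z}{12 + z}$
$H{\left(S \right)} = - \frac{1}{148}$
$3308 - H{\left(l{\left(- \frac{9}{12} \right)} \right)} = 3308 - - \frac{1}{148} = 3308 + \frac{1}{148} = \frac{489585}{148}$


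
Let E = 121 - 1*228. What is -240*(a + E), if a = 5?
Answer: 24480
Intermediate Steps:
E = -107 (E = 121 - 228 = -107)
-240*(a + E) = -240*(5 - 107) = -240*(-102) = 24480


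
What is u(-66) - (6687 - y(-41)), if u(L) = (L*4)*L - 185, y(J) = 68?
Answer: 10620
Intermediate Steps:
u(L) = -185 + 4*L² (u(L) = (4*L)*L - 185 = 4*L² - 185 = -185 + 4*L²)
u(-66) - (6687 - y(-41)) = (-185 + 4*(-66)²) - (6687 - 1*68) = (-185 + 4*4356) - (6687 - 68) = (-185 + 17424) - 1*6619 = 17239 - 6619 = 10620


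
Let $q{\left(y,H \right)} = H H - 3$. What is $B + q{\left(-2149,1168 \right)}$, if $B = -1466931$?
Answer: $-102710$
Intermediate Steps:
$q{\left(y,H \right)} = -3 + H^{2}$ ($q{\left(y,H \right)} = H^{2} - 3 = -3 + H^{2}$)
$B + q{\left(-2149,1168 \right)} = -1466931 - \left(3 - 1168^{2}\right) = -1466931 + \left(-3 + 1364224\right) = -1466931 + 1364221 = -102710$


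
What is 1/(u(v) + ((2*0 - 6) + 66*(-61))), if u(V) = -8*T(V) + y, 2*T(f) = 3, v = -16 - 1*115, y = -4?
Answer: -1/4048 ≈ -0.00024704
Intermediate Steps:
v = -131 (v = -16 - 115 = -131)
T(f) = 3/2 (T(f) = (½)*3 = 3/2)
u(V) = -16 (u(V) = -8*3/2 - 4 = -12 - 4 = -16)
1/(u(v) + ((2*0 - 6) + 66*(-61))) = 1/(-16 + ((2*0 - 6) + 66*(-61))) = 1/(-16 + ((0 - 6) - 4026)) = 1/(-16 + (-6 - 4026)) = 1/(-16 - 4032) = 1/(-4048) = -1/4048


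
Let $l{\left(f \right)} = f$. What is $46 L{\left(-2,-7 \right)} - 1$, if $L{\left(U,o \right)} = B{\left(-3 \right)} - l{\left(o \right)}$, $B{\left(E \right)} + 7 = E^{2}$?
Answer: $413$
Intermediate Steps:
$B{\left(E \right)} = -7 + E^{2}$
$L{\left(U,o \right)} = 2 - o$ ($L{\left(U,o \right)} = \left(-7 + \left(-3\right)^{2}\right) - o = \left(-7 + 9\right) - o = 2 - o$)
$46 L{\left(-2,-7 \right)} - 1 = 46 \left(2 - -7\right) - 1 = 46 \left(2 + 7\right) - 1 = 46 \cdot 9 - 1 = 414 - 1 = 413$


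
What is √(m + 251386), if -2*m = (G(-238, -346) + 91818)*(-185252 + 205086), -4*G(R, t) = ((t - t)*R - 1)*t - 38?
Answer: I*√909544111 ≈ 30159.0*I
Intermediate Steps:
G(R, t) = 19/2 + t/4 (G(R, t) = -(((t - t)*R - 1)*t - 38)/4 = -((0*R - 1)*t - 38)/4 = -((0 - 1)*t - 38)/4 = -(-t - 38)/4 = -(-38 - t)/4 = 19/2 + t/4)
m = -909795497 (m = -((19/2 + (¼)*(-346)) + 91818)*(-185252 + 205086)/2 = -((19/2 - 173/2) + 91818)*19834/2 = -(-77 + 91818)*19834/2 = -91741*19834/2 = -½*1819590994 = -909795497)
√(m + 251386) = √(-909795497 + 251386) = √(-909544111) = I*√909544111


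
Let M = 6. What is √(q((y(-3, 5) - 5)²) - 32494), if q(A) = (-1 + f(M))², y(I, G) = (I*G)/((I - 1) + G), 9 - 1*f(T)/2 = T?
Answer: I*√32469 ≈ 180.19*I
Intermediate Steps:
f(T) = 18 - 2*T
y(I, G) = G*I/(-1 + G + I) (y(I, G) = (G*I)/((-1 + I) + G) = (G*I)/(-1 + G + I) = G*I/(-1 + G + I))
q(A) = 25 (q(A) = (-1 + (18 - 2*6))² = (-1 + (18 - 12))² = (-1 + 6)² = 5² = 25)
√(q((y(-3, 5) - 5)²) - 32494) = √(25 - 32494) = √(-32469) = I*√32469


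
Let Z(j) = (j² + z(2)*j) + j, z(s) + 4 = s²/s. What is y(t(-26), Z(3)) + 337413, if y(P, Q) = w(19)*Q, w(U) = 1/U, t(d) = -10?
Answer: 6410853/19 ≈ 3.3741e+5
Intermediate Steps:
z(s) = -4 + s (z(s) = -4 + s²/s = -4 + s)
Z(j) = j² - j (Z(j) = (j² + (-4 + 2)*j) + j = (j² - 2*j) + j = j² - j)
y(P, Q) = Q/19
y(t(-26), Z(3)) + 337413 = (3*(-1 + 3))/19 + 337413 = (3*2)/19 + 337413 = (1/19)*6 + 337413 = 6/19 + 337413 = 6410853/19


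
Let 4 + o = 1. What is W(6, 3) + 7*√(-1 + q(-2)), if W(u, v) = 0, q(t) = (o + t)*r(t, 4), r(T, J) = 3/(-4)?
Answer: 7*√11/2 ≈ 11.608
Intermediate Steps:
r(T, J) = -¾ (r(T, J) = 3*(-¼) = -¾)
o = -3 (o = -4 + 1 = -3)
q(t) = 9/4 - 3*t/4 (q(t) = (-3 + t)*(-¾) = 9/4 - 3*t/4)
W(6, 3) + 7*√(-1 + q(-2)) = 0 + 7*√(-1 + (9/4 - ¾*(-2))) = 0 + 7*√(-1 + (9/4 + 3/2)) = 0 + 7*√(-1 + 15/4) = 0 + 7*√(11/4) = 0 + 7*(√11/2) = 0 + 7*√11/2 = 7*√11/2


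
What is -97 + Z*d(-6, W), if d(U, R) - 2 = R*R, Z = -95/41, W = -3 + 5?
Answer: -4547/41 ≈ -110.90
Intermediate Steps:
W = 2
Z = -95/41 (Z = -95*1/41 = -95/41 ≈ -2.3171)
d(U, R) = 2 + R² (d(U, R) = 2 + R*R = 2 + R²)
-97 + Z*d(-6, W) = -97 - 95*(2 + 2²)/41 = -97 - 95*(2 + 4)/41 = -97 - 95/41*6 = -97 - 570/41 = -4547/41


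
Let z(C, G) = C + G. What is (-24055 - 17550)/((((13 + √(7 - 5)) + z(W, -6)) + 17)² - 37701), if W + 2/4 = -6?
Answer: 24891605820/22371444841 + 23298800*√2/22371444841 ≈ 1.1141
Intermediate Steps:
W = -13/2 (W = -½ - 6 = -13/2 ≈ -6.5000)
(-24055 - 17550)/((((13 + √(7 - 5)) + z(W, -6)) + 17)² - 37701) = (-24055 - 17550)/((((13 + √(7 - 5)) + (-13/2 - 6)) + 17)² - 37701) = -41605/((((13 + √2) - 25/2) + 17)² - 37701) = -41605/(((½ + √2) + 17)² - 37701) = -41605/((35/2 + √2)² - 37701) = -41605/(-37701 + (35/2 + √2)²)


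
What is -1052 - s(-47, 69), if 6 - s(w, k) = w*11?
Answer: -1575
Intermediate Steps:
s(w, k) = 6 - 11*w (s(w, k) = 6 - w*11 = 6 - 11*w)
-1052 - s(-47, 69) = -1052 - (6 - 11*(-47)) = -1052 - (6 + 517) = -1052 - 1*523 = -1052 - 523 = -1575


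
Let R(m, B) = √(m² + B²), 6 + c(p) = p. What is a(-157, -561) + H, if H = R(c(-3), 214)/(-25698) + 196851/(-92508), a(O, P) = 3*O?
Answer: -14589373/30836 - √45877/25698 ≈ -473.14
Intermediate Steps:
c(p) = -6 + p
R(m, B) = √(B² + m²)
H = -65617/30836 - √45877/25698 (H = √(214² + (-6 - 3)²)/(-25698) + 196851/(-92508) = √(45796 + (-9)²)*(-1/25698) + 196851*(-1/92508) = √(45796 + 81)*(-1/25698) - 65617/30836 = √45877*(-1/25698) - 65617/30836 = -√45877/25698 - 65617/30836 = -65617/30836 - √45877/25698 ≈ -2.1363)
a(-157, -561) + H = 3*(-157) + (-65617/30836 - √45877/25698) = -471 + (-65617/30836 - √45877/25698) = -14589373/30836 - √45877/25698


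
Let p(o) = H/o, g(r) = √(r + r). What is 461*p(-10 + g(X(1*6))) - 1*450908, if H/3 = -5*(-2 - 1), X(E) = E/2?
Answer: -21296401/47 - 20745*√6/94 ≈ -4.5366e+5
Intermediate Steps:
X(E) = E/2 (X(E) = E*(½) = E/2)
g(r) = √2*√r (g(r) = √(2*r) = √2*√r)
H = 45 (H = 3*(-5*(-2 - 1)) = 3*(-5*(-3)) = 3*15 = 45)
p(o) = 45/o
461*p(-10 + g(X(1*6))) - 1*450908 = 461*(45/(-10 + √2*√((1*6)/2))) - 1*450908 = 461*(45/(-10 + √2*√((½)*6))) - 450908 = 461*(45/(-10 + √2*√3)) - 450908 = 461*(45/(-10 + √6)) - 450908 = 20745/(-10 + √6) - 450908 = -450908 + 20745/(-10 + √6)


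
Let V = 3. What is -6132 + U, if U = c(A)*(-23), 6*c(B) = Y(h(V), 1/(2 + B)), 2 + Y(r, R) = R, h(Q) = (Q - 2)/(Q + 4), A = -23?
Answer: -771643/126 ≈ -6124.1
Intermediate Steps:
h(Q) = (-2 + Q)/(4 + Q)
Y(r, R) = -2 + R
c(B) = -⅓ + 1/(6*(2 + B)) (c(B) = (-2 + 1/(2 + B))/6 = -⅓ + 1/(6*(2 + B)))
U = 989/126 (U = ((-3 - 2*(-23))/(6*(2 - 23)))*(-23) = ((⅙)*(-3 + 46)/(-21))*(-23) = ((⅙)*(-1/21)*43)*(-23) = -43/126*(-23) = 989/126 ≈ 7.8492)
-6132 + U = -6132 + 989/126 = -771643/126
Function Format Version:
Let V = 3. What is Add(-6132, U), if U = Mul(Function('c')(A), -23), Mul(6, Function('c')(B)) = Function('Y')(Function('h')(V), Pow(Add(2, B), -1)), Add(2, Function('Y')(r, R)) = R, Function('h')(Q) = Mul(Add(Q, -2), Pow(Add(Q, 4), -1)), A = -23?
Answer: Rational(-771643, 126) ≈ -6124.1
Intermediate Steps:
Function('h')(Q) = Mul(Pow(Add(4, Q), -1), Add(-2, Q)) (Function('h')(Q) = Mul(Add(-2, Q), Pow(Add(4, Q), -1)) = Mul(Pow(Add(4, Q), -1), Add(-2, Q)))
Function('Y')(r, R) = Add(-2, R)
Function('c')(B) = Add(Rational(-1, 3), Mul(Rational(1, 6), Pow(Add(2, B), -1))) (Function('c')(B) = Mul(Rational(1, 6), Add(-2, Pow(Add(2, B), -1))) = Add(Rational(-1, 3), Mul(Rational(1, 6), Pow(Add(2, B), -1))))
U = Rational(989, 126) (U = Mul(Mul(Rational(1, 6), Pow(Add(2, -23), -1), Add(-3, Mul(-2, -23))), -23) = Mul(Mul(Rational(1, 6), Pow(-21, -1), Add(-3, 46)), -23) = Mul(Mul(Rational(1, 6), Rational(-1, 21), 43), -23) = Mul(Rational(-43, 126), -23) = Rational(989, 126) ≈ 7.8492)
Add(-6132, U) = Add(-6132, Rational(989, 126)) = Rational(-771643, 126)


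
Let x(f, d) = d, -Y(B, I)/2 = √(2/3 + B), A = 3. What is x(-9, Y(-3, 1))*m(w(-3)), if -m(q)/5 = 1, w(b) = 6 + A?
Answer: 10*I*√21/3 ≈ 15.275*I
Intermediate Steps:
w(b) = 9 (w(b) = 6 + 3 = 9)
Y(B, I) = -2*√(⅔ + B) (Y(B, I) = -2*√(2/3 + B) = -2*√(2*(⅓) + B) = -2*√(⅔ + B))
m(q) = -5 (m(q) = -5*1 = -5)
x(-9, Y(-3, 1))*m(w(-3)) = -2*√(6 + 9*(-3))/3*(-5) = -2*√(6 - 27)/3*(-5) = -2*I*√21/3*(-5) = 10*I*√21/3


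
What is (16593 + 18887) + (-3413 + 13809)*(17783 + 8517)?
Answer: 273450280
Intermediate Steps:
(16593 + 18887) + (-3413 + 13809)*(17783 + 8517) = 35480 + 10396*26300 = 35480 + 273414800 = 273450280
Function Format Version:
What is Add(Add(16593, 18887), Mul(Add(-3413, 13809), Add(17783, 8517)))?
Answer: 273450280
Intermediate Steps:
Add(Add(16593, 18887), Mul(Add(-3413, 13809), Add(17783, 8517))) = Add(35480, Mul(10396, 26300)) = Add(35480, 273414800) = 273450280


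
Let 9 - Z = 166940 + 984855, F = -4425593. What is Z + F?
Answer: -5577379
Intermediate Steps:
Z = -1151786 (Z = 9 - (166940 + 984855) = 9 - 1*1151795 = 9 - 1151795 = -1151786)
Z + F = -1151786 - 4425593 = -5577379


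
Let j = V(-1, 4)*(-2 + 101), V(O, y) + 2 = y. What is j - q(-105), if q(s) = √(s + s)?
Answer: 198 - I*√210 ≈ 198.0 - 14.491*I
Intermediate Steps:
V(O, y) = -2 + y
q(s) = √2*√s (q(s) = √(2*s) = √2*√s)
j = 198 (j = (-2 + 4)*(-2 + 101) = 2*99 = 198)
j - q(-105) = 198 - √2*√(-105) = 198 - √2*I*√105 = 198 - I*√210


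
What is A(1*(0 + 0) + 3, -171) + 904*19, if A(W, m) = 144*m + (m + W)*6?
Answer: -8456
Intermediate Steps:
A(W, m) = 6*W + 150*m (A(W, m) = 144*m + (W + m)*6 = 144*m + (6*W + 6*m) = 6*W + 150*m)
A(1*(0 + 0) + 3, -171) + 904*19 = (6*(1*(0 + 0) + 3) + 150*(-171)) + 904*19 = (6*(1*0 + 3) - 25650) + 17176 = (6*(0 + 3) - 25650) + 17176 = (6*3 - 25650) + 17176 = (18 - 25650) + 17176 = -25632 + 17176 = -8456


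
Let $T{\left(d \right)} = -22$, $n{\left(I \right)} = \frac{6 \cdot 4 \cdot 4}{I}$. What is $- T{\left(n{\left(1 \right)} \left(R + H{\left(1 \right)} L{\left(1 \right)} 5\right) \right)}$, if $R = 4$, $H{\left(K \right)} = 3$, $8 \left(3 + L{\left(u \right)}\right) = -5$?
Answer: $22$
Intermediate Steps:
$L{\left(u \right)} = - \frac{29}{8}$ ($L{\left(u \right)} = -3 + \frac{1}{8} \left(-5\right) = -3 - \frac{5}{8} = - \frac{29}{8}$)
$n{\left(I \right)} = \frac{96}{I}$ ($n{\left(I \right)} = \frac{24 \cdot 4}{I} = \frac{96}{I}$)
$- T{\left(n{\left(1 \right)} \left(R + H{\left(1 \right)} L{\left(1 \right)} 5\right) \right)} = \left(-1\right) \left(-22\right) = 22$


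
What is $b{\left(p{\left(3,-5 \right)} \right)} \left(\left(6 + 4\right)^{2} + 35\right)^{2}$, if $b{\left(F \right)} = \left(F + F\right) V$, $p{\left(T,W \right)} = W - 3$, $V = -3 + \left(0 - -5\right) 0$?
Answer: $874800$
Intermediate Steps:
$V = -3$ ($V = -3 + \left(0 + 5\right) 0 = -3 + 5 \cdot 0 = -3 + 0 = -3$)
$p{\left(T,W \right)} = -3 + W$
$b{\left(F \right)} = - 6 F$ ($b{\left(F \right)} = \left(F + F\right) \left(-3\right) = 2 F \left(-3\right) = - 6 F$)
$b{\left(p{\left(3,-5 \right)} \right)} \left(\left(6 + 4\right)^{2} + 35\right)^{2} = - 6 \left(-3 - 5\right) \left(\left(6 + 4\right)^{2} + 35\right)^{2} = \left(-6\right) \left(-8\right) \left(10^{2} + 35\right)^{2} = 48 \left(100 + 35\right)^{2} = 48 \cdot 135^{2} = 48 \cdot 18225 = 874800$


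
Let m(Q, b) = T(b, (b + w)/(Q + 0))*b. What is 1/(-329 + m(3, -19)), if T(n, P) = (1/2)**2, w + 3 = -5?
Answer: -4/1335 ≈ -0.0029963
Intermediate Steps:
w = -8 (w = -3 - 5 = -8)
T(n, P) = 1/4 (T(n, P) = (1/2)**2 = 1/4)
m(Q, b) = b/4
1/(-329 + m(3, -19)) = 1/(-329 + (1/4)*(-19)) = 1/(-329 - 19/4) = 1/(-1335/4) = -4/1335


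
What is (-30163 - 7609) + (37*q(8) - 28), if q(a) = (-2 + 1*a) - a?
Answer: -37874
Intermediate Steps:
q(a) = -2 (q(a) = (-2 + a) - a = -2)
(-30163 - 7609) + (37*q(8) - 28) = (-30163 - 7609) + (37*(-2) - 28) = -37772 + (-74 - 28) = -37772 - 102 = -37874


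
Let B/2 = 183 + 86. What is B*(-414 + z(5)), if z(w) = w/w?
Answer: -222194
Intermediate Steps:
z(w) = 1
B = 538 (B = 2*(183 + 86) = 2*269 = 538)
B*(-414 + z(5)) = 538*(-414 + 1) = 538*(-413) = -222194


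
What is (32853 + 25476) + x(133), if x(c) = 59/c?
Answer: 7757816/133 ≈ 58329.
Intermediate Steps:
(32853 + 25476) + x(133) = (32853 + 25476) + 59/133 = 58329 + 59*(1/133) = 58329 + 59/133 = 7757816/133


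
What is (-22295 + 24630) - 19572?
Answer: -17237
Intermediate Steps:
(-22295 + 24630) - 19572 = 2335 - 19572 = -17237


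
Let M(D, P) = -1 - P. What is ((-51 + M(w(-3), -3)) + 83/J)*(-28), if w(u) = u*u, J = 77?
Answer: 14760/11 ≈ 1341.8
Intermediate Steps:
w(u) = u**2
((-51 + M(w(-3), -3)) + 83/J)*(-28) = ((-51 + (-1 - 1*(-3))) + 83/77)*(-28) = ((-51 + (-1 + 3)) + 83*(1/77))*(-28) = ((-51 + 2) + 83/77)*(-28) = (-49 + 83/77)*(-28) = -3690/77*(-28) = 14760/11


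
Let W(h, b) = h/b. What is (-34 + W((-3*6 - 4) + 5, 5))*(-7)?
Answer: 1309/5 ≈ 261.80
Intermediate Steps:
(-34 + W((-3*6 - 4) + 5, 5))*(-7) = (-34 + ((-3*6 - 4) + 5)/5)*(-7) = (-34 + ((-18 - 4) + 5)*(⅕))*(-7) = (-34 + (-22 + 5)*(⅕))*(-7) = (-34 - 17*⅕)*(-7) = (-34 - 17/5)*(-7) = -187/5*(-7) = 1309/5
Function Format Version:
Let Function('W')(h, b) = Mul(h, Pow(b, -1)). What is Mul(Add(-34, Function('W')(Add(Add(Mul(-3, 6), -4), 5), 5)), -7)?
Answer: Rational(1309, 5) ≈ 261.80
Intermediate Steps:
Mul(Add(-34, Function('W')(Add(Add(Mul(-3, 6), -4), 5), 5)), -7) = Mul(Add(-34, Mul(Add(Add(Mul(-3, 6), -4), 5), Pow(5, -1))), -7) = Mul(Add(-34, Mul(Add(Add(-18, -4), 5), Rational(1, 5))), -7) = Mul(Add(-34, Mul(Add(-22, 5), Rational(1, 5))), -7) = Mul(Add(-34, Mul(-17, Rational(1, 5))), -7) = Mul(Add(-34, Rational(-17, 5)), -7) = Mul(Rational(-187, 5), -7) = Rational(1309, 5)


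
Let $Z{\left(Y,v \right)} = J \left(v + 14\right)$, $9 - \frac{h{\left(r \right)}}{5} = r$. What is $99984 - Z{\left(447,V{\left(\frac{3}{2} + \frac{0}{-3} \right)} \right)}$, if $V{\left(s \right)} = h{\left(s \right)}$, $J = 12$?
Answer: $99366$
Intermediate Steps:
$h{\left(r \right)} = 45 - 5 r$
$V{\left(s \right)} = 45 - 5 s$
$Z{\left(Y,v \right)} = 168 + 12 v$ ($Z{\left(Y,v \right)} = 12 \left(v + 14\right) = 12 \left(14 + v\right) = 168 + 12 v$)
$99984 - Z{\left(447,V{\left(\frac{3}{2} + \frac{0}{-3} \right)} \right)} = 99984 - \left(168 + 12 \left(45 - 5 \left(\frac{3}{2} + \frac{0}{-3}\right)\right)\right) = 99984 - \left(168 + 12 \left(45 - 5 \left(3 \cdot \frac{1}{2} + 0 \left(- \frac{1}{3}\right)\right)\right)\right) = 99984 - \left(168 + 12 \left(45 - 5 \left(\frac{3}{2} + 0\right)\right)\right) = 99984 - \left(168 + 12 \left(45 - \frac{15}{2}\right)\right) = 99984 - \left(168 + 12 \cdot \frac{75}{2}\right) = 99984 - \left(168 + 450\right) = 99984 - 618 = 99366$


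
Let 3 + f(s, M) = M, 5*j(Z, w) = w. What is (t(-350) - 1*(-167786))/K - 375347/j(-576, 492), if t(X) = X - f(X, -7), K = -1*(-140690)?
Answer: -131977731859/34609740 ≈ -3813.3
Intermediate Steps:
j(Z, w) = w/5
f(s, M) = -3 + M
K = 140690
t(X) = 10 + X (t(X) = X - (-3 - 7) = X - 1*(-10) = X + 10 = 10 + X)
(t(-350) - 1*(-167786))/K - 375347/j(-576, 492) = ((10 - 350) - 1*(-167786))/140690 - 375347/((1/5)*492) = (-340 + 167786)*(1/140690) - 375347/492/5 = 167446*(1/140690) - 375347*5/492 = 83723/70345 - 1876735/492 = -131977731859/34609740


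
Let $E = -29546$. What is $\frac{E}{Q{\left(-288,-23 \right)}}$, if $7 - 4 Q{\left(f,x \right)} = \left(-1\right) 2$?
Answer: $- \frac{118184}{9} \approx -13132.0$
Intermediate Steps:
$Q{\left(f,x \right)} = \frac{9}{4}$ ($Q{\left(f,x \right)} = \frac{7}{4} - \frac{\left(-1\right) 2}{4} = \frac{7}{4} - - \frac{1}{2} = \frac{7}{4} + \frac{1}{2} = \frac{9}{4}$)
$\frac{E}{Q{\left(-288,-23 \right)}} = - \frac{29546}{\frac{9}{4}} = \left(-29546\right) \frac{4}{9} = - \frac{118184}{9}$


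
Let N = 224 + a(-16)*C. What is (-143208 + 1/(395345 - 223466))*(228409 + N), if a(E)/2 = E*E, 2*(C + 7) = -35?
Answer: -5318911417352959/171879 ≈ -3.0946e+10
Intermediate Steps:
C = -49/2 (C = -7 + (½)*(-35) = -7 - 35/2 = -49/2 ≈ -24.500)
a(E) = 2*E² (a(E) = 2*(E*E) = 2*E²)
N = -12320 (N = 224 + (2*(-16)²)*(-49/2) = 224 + (2*256)*(-49/2) = 224 + 512*(-49/2) = 224 - 12544 = -12320)
(-143208 + 1/(395345 - 223466))*(228409 + N) = (-143208 + 1/(395345 - 223466))*(228409 - 12320) = (-143208 + 1/171879)*216089 = -24614447831/171879*216089 = -5318911417352959/171879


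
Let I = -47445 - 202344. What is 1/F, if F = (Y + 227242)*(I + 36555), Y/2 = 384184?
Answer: -1/212297902740 ≈ -4.7104e-12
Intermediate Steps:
I = -249789
Y = 768368 (Y = 2*384184 = 768368)
F = -212297902740 (F = (768368 + 227242)*(-249789 + 36555) = 995610*(-213234) = -212297902740)
1/F = 1/(-212297902740) = -1/212297902740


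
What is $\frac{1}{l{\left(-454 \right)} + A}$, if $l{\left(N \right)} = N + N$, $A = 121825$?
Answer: $\frac{1}{120917} \approx 8.2701 \cdot 10^{-6}$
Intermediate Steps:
$l{\left(N \right)} = 2 N$
$\frac{1}{l{\left(-454 \right)} + A} = \frac{1}{2 \left(-454\right) + 121825} = \frac{1}{-908 + 121825} = \frac{1}{120917}$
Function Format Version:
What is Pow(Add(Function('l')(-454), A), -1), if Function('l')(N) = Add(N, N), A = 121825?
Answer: Rational(1, 120917) ≈ 8.2701e-6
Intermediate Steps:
Function('l')(N) = Mul(2, N)
Pow(Add(Function('l')(-454), A), -1) = Pow(Add(Mul(2, -454), 121825), -1) = Pow(Add(-908, 121825), -1) = Pow(120917, -1) = Rational(1, 120917)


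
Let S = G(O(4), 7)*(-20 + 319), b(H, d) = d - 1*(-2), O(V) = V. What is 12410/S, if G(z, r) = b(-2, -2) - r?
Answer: -12410/2093 ≈ -5.9293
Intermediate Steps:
b(H, d) = 2 + d (b(H, d) = d + 2 = 2 + d)
G(z, r) = -r (G(z, r) = (2 - 2) - r = 0 - r = -r)
S = -2093 (S = (-1*7)*(-20 + 319) = -7*299 = -2093)
12410/S = 12410/(-2093) = 12410*(-1/2093) = -12410/2093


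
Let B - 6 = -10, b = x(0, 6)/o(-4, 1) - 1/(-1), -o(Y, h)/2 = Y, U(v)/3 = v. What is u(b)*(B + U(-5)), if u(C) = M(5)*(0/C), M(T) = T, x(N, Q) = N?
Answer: 0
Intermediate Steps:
U(v) = 3*v
o(Y, h) = -2*Y
b = 1 (b = 0/((-2*(-4))) - 1/(-1) = 0/8 - 1*(-1) = 0*(⅛) + 1 = 0 + 1 = 1)
B = -4 (B = 6 - 10 = -4)
u(C) = 0 (u(C) = 5*(0/C) = 5*0 = 0)
u(b)*(B + U(-5)) = 0*(-4 + 3*(-5)) = 0*(-4 - 15) = 0*(-19) = 0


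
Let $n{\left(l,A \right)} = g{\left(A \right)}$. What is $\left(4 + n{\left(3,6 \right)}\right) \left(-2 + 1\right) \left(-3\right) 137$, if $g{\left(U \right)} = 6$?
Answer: $4110$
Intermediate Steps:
$n{\left(l,A \right)} = 6$
$\left(4 + n{\left(3,6 \right)}\right) \left(-2 + 1\right) \left(-3\right) 137 = \left(4 + 6\right) \left(-2 + 1\right) \left(-3\right) 137 = 10 \left(\left(-1\right) \left(-3\right)\right) 137 = 10 \cdot 3 \cdot 137 = 30 \cdot 137 = 4110$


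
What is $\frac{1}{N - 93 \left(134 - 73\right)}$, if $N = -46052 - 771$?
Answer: $- \frac{1}{52496} \approx -1.9049 \cdot 10^{-5}$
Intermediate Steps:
$N = -46823$
$\frac{1}{N - 93 \left(134 - 73\right)} = \frac{1}{-46823 - 93 \left(134 - 73\right)} = \frac{1}{-46823 - 5673} = \frac{1}{-52496} = - \frac{1}{52496}$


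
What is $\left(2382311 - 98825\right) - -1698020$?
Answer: $3981506$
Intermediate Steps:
$\left(2382311 - 98825\right) - -1698020 = \left(2382311 - 98825\right) + 1698020 = 2283486 + 1698020 = 3981506$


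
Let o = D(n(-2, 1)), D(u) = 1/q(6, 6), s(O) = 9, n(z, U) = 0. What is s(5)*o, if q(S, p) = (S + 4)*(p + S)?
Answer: 3/40 ≈ 0.075000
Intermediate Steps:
q(S, p) = (4 + S)*(S + p)
D(u) = 1/120 (D(u) = 1/(6² + 4*6 + 4*6 + 6*6) = 1/(36 + 24 + 24 + 36) = 1/120)
o = 1/120 ≈ 0.0083333
s(5)*o = 9*(1/120) = 3/40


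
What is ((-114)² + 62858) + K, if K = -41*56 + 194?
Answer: 73752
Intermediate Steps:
K = -2102 (K = -2296 + 194 = -2102)
((-114)² + 62858) + K = ((-114)² + 62858) - 2102 = (12996 + 62858) - 2102 = 75854 - 2102 = 73752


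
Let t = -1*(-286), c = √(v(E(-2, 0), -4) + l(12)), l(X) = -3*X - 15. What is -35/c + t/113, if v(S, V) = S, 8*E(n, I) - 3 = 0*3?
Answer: 286/113 + 14*I*√10/9 ≈ 2.531 + 4.9191*I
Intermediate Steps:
E(n, I) = 3/8 (E(n, I) = 3/8 + (0*3)/8 = 3/8 + (⅛)*0 = 3/8 + 0 = 3/8)
l(X) = -15 - 3*X
c = 9*I*√10/4 (c = √(3/8 + (-15 - 3*12)) = √(3/8 + (-15 - 36)) = √(3/8 - 51) = √(-405/8) = 9*I*√10/4 ≈ 7.1151*I)
t = 286
-35/c + t/113 = -35*(-2*I*√10/45) + 286/113 = -(-14)*I*√10/9 + 286*(1/113) = 14*I*√10/9 + 286/113 = 286/113 + 14*I*√10/9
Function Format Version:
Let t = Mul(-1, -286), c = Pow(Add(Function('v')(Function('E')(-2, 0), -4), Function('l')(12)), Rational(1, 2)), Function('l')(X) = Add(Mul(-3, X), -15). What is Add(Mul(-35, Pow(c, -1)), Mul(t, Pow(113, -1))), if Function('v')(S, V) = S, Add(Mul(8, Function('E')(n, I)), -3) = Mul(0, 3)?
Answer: Add(Rational(286, 113), Mul(Rational(14, 9), I, Pow(10, Rational(1, 2)))) ≈ Add(2.5310, Mul(4.9191, I))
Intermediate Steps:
Function('E')(n, I) = Rational(3, 8) (Function('E')(n, I) = Add(Rational(3, 8), Mul(Rational(1, 8), Mul(0, 3))) = Add(Rational(3, 8), Mul(Rational(1, 8), 0)) = Add(Rational(3, 8), 0) = Rational(3, 8))
Function('l')(X) = Add(-15, Mul(-3, X))
c = Mul(Rational(9, 4), I, Pow(10, Rational(1, 2))) (c = Pow(Add(Rational(3, 8), Add(-15, Mul(-3, 12))), Rational(1, 2)) = Pow(Add(Rational(3, 8), Add(-15, -36)), Rational(1, 2)) = Pow(Add(Rational(3, 8), -51), Rational(1, 2)) = Pow(Rational(-405, 8), Rational(1, 2)) = Mul(Rational(9, 4), I, Pow(10, Rational(1, 2))) ≈ Mul(7.1151, I))
t = 286
Add(Mul(-35, Pow(c, -1)), Mul(t, Pow(113, -1))) = Add(Mul(-35, Pow(Mul(Rational(9, 4), I, Pow(10, Rational(1, 2))), -1)), Mul(286, Pow(113, -1))) = Add(Mul(-35, Mul(Rational(-2, 45), I, Pow(10, Rational(1, 2)))), Mul(286, Rational(1, 113))) = Add(Mul(Rational(14, 9), I, Pow(10, Rational(1, 2))), Rational(286, 113)) = Add(Rational(286, 113), Mul(Rational(14, 9), I, Pow(10, Rational(1, 2))))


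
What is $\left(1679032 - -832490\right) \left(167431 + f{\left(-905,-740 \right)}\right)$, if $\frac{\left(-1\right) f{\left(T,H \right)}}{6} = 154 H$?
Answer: $2137784922702$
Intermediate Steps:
$f{\left(T,H \right)} = - 924 H$ ($f{\left(T,H \right)} = - 6 \cdot 154 H = - 924 H$)
$\left(1679032 - -832490\right) \left(167431 + f{\left(-905,-740 \right)}\right) = \left(1679032 - -832490\right) \left(167431 - -683760\right) = \left(1679032 + 832490\right) \left(167431 + 683760\right) = 2511522 \cdot 851191 = 2137784922702$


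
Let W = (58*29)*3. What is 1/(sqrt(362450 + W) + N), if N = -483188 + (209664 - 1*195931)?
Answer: -469455/220387629529 - 2*sqrt(91874)/220387629529 ≈ -2.1329e-6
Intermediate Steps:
W = 5046 (W = 1682*3 = 5046)
N = -469455 (N = -483188 + (209664 - 195931) = -483188 + 13733 = -469455)
1/(sqrt(362450 + W) + N) = 1/(sqrt(362450 + 5046) - 469455) = 1/(sqrt(367496) - 469455) = 1/(2*sqrt(91874) - 469455) = 1/(-469455 + 2*sqrt(91874))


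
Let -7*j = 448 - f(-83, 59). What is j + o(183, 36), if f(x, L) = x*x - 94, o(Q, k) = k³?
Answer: 332939/7 ≈ 47563.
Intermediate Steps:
f(x, L) = -94 + x² (f(x, L) = x² - 94 = -94 + x²)
j = 6347/7 (j = -(448 - (-94 + (-83)²))/7 = -(448 - (-94 + 6889))/7 = -(448 - 1*6795)/7 = -(448 - 6795)/7 = -⅐*(-6347) = 6347/7 ≈ 906.71)
j + o(183, 36) = 6347/7 + 36³ = 6347/7 + 46656 = 332939/7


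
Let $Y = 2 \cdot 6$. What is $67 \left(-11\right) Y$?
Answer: $-8844$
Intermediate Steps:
$Y = 12$
$67 \left(-11\right) Y = 67 \left(-11\right) 12 = \left(-737\right) 12 = -8844$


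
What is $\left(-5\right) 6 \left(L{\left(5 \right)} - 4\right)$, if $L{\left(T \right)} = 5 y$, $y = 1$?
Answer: $-30$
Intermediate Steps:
$L{\left(T \right)} = 5$ ($L{\left(T \right)} = 5 \cdot 1 = 5$)
$\left(-5\right) 6 \left(L{\left(5 \right)} - 4\right) = \left(-5\right) 6 \left(5 - 4\right) = \left(-30\right) 1 = -30$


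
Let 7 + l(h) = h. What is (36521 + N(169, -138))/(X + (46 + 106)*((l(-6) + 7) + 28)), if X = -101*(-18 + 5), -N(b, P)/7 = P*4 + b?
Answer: 39202/4657 ≈ 8.4179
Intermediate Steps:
N(b, P) = -28*P - 7*b (N(b, P) = -7*(P*4 + b) = -7*(4*P + b) = -7*(b + 4*P) = -28*P - 7*b)
l(h) = -7 + h
X = 1313 (X = -101*(-13) = 1313)
(36521 + N(169, -138))/(X + (46 + 106)*((l(-6) + 7) + 28)) = (36521 + (-28*(-138) - 7*169))/(1313 + (46 + 106)*(((-7 - 6) + 7) + 28)) = (36521 + (3864 - 1183))/(1313 + 152*((-13 + 7) + 28)) = (36521 + 2681)/(1313 + 152*(-6 + 28)) = 39202/(1313 + 152*22) = 39202/(1313 + 3344) = 39202/4657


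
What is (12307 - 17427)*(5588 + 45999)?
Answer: -264125440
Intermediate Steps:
(12307 - 17427)*(5588 + 45999) = -5120*51587 = -264125440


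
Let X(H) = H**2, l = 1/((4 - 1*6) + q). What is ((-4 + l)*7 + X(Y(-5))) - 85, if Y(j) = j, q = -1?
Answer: -271/3 ≈ -90.333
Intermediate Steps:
l = -1/3 (l = 1/((4 - 1*6) - 1) = 1/((4 - 6) - 1) = 1/(-2 - 1) = 1/(-3) = -1/3 ≈ -0.33333)
((-4 + l)*7 + X(Y(-5))) - 85 = ((-4 - 1/3)*7 + (-5)**2) - 85 = (-13/3*7 + 25) - 85 = (-91/3 + 25) - 85 = -16/3 - 85 = -271/3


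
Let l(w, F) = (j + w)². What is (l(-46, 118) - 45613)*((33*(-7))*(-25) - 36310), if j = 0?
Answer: 1328180895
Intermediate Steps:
l(w, F) = w² (l(w, F) = (0 + w)² = w²)
(l(-46, 118) - 45613)*((33*(-7))*(-25) - 36310) = ((-46)² - 45613)*((33*(-7))*(-25) - 36310) = (2116 - 45613)*(-231*(-25) - 36310) = -43497*(5775 - 36310) = -43497*(-30535) = 1328180895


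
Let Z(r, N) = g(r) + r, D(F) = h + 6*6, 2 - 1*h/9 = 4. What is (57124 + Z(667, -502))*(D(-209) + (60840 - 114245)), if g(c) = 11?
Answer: -3085875374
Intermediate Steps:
h = -18 (h = 18 - 9*4 = 18 - 36 = -18)
D(F) = 18 (D(F) = -18 + 6*6 = -18 + 36 = 18)
Z(r, N) = 11 + r
(57124 + Z(667, -502))*(D(-209) + (60840 - 114245)) = (57124 + (11 + 667))*(18 + (60840 - 114245)) = (57124 + 678)*(18 - 53405) = 57802*(-53387) = -3085875374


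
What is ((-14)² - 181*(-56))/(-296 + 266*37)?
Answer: 1722/1591 ≈ 1.0823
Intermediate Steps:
((-14)² - 181*(-56))/(-296 + 266*37) = (196 + 10136)/(-296 + 9842) = 10332/9546 = 10332*(1/9546) = 1722/1591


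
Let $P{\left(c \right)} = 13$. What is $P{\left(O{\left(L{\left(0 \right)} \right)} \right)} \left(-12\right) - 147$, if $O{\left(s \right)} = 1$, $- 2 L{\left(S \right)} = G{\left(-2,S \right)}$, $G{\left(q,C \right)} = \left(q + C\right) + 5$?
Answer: $-303$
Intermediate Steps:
$G{\left(q,C \right)} = 5 + C + q$ ($G{\left(q,C \right)} = \left(C + q\right) + 5 = 5 + C + q$)
$L{\left(S \right)} = - \frac{3}{2} - \frac{S}{2}$ ($L{\left(S \right)} = - \frac{5 + S - 2}{2} = - \frac{3 + S}{2} = - \frac{3}{2} - \frac{S}{2}$)
$P{\left(O{\left(L{\left(0 \right)} \right)} \right)} \left(-12\right) - 147 = 13 \left(-12\right) - 147 = -156 - 147 = -303$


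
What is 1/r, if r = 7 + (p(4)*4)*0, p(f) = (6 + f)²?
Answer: ⅐ ≈ 0.14286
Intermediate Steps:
r = 7 (r = 7 + ((6 + 4)²*4)*0 = 7 + (10²*4)*0 = 7 + (100*4)*0 = 7 + 400*0 = 7 + 0 = 7)
1/r = 1/7 = ⅐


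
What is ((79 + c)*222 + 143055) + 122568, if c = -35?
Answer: 275391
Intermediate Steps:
((79 + c)*222 + 143055) + 122568 = ((79 - 35)*222 + 143055) + 122568 = (44*222 + 143055) + 122568 = (9768 + 143055) + 122568 = 152823 + 122568 = 275391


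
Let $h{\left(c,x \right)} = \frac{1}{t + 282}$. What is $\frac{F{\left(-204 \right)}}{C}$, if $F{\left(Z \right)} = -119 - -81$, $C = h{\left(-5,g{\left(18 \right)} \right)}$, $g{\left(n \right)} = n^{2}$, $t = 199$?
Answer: $-18278$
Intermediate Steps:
$h{\left(c,x \right)} = \frac{1}{481}$ ($h{\left(c,x \right)} = \frac{1}{199 + 282} = \frac{1}{481}$)
$C = \frac{1}{481} \approx 0.002079$
$F{\left(Z \right)} = -38$ ($F{\left(Z \right)} = -119 + 81 = -38$)
$\frac{F{\left(-204 \right)}}{C} = - 38 \frac{1}{\frac{1}{481}} = \left(-38\right) 481 = -18278$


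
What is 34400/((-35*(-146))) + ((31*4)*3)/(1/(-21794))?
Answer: -4142861608/511 ≈ -8.1074e+6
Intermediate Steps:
34400/((-35*(-146))) + ((31*4)*3)/(1/(-21794)) = 34400/5110 + (124*3)/(-1/21794) = 34400*(1/5110) + 372*(-21794) = 3440/511 - 8107368 = -4142861608/511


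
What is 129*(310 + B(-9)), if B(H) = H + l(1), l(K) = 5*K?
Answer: 39474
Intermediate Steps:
B(H) = 5 + H (B(H) = H + 5*1 = H + 5 = 5 + H)
129*(310 + B(-9)) = 129*(310 + (5 - 9)) = 129*(310 - 4) = 129*306 = 39474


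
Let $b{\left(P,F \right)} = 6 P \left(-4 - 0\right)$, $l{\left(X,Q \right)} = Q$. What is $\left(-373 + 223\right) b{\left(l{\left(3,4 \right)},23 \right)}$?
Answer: $14400$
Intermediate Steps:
$b{\left(P,F \right)} = - 24 P$ ($b{\left(P,F \right)} = 6 P \left(-4 + 0\right) = 6 P \left(-4\right) = - 24 P$)
$\left(-373 + 223\right) b{\left(l{\left(3,4 \right)},23 \right)} = \left(-373 + 223\right) \left(\left(-24\right) 4\right) = \left(-150\right) \left(-96\right) = 14400$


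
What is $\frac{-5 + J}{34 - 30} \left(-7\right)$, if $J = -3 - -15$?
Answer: $- \frac{49}{4} \approx -12.25$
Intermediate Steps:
$J = 12$ ($J = -3 + 15 = 12$)
$\frac{-5 + J}{34 - 30} \left(-7\right) = \frac{-5 + 12}{34 - 30} \left(-7\right) = \frac{7}{4} \left(-7\right) = - \frac{49}{4}$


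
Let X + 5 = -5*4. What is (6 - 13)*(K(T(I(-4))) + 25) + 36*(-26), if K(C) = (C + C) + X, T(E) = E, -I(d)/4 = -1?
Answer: -992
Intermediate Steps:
I(d) = 4 (I(d) = -4*(-1) = 4)
X = -25 (X = -5 - 5*4 = -5 - 20 = -25)
K(C) = -25 + 2*C (K(C) = (C + C) - 25 = 2*C - 25 = -25 + 2*C)
(6 - 13)*(K(T(I(-4))) + 25) + 36*(-26) = (6 - 13)*((-25 + 2*4) + 25) + 36*(-26) = -7*((-25 + 8) + 25) - 936 = -7*(-17 + 25) - 936 = -7*8 - 936 = -56 - 936 = -992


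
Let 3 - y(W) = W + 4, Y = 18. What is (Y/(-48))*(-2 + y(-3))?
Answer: 0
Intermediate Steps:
y(W) = -1 - W (y(W) = 3 - (W + 4) = 3 - (4 + W) = 3 + (-4 - W) = -1 - W)
(Y/(-48))*(-2 + y(-3)) = (18/(-48))*(-2 + (-1 - 1*(-3))) = (18*(-1/48))*(-2 + (-1 + 3)) = -3*(-2 + 2)/8 = -3/8*0 = 0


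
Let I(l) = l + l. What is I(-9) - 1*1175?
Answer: -1193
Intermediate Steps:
I(l) = 2*l
I(-9) - 1*1175 = 2*(-9) - 1*1175 = -18 - 1175 = -1193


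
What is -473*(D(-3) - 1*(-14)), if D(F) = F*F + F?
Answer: -9460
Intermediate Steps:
D(F) = F + F² (D(F) = F² + F = F + F²)
-473*(D(-3) - 1*(-14)) = -473*(-3*(1 - 3) - 1*(-14)) = -473*(-3*(-2) + 14) = -473*(6 + 14) = -473*20 = -9460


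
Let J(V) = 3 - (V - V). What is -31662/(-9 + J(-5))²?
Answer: -1759/2 ≈ -879.50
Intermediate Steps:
J(V) = 3 (J(V) = 3 - 1*0 = 3 + 0 = 3)
-31662/(-9 + J(-5))² = -31662/(-9 + 3)² = -31662/((-6)²) = -31662/36 = -31662*1/36 = -1759/2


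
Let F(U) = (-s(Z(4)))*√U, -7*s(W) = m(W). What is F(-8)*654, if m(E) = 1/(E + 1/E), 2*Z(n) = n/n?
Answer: 2616*I*√2/35 ≈ 105.7*I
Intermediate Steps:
Z(n) = ½ (Z(n) = (n/n)/2 = (½)*1 = ½)
m(E) = 1/(E + 1/E)
s(W) = -W/(7*(1 + W²))
F(U) = 2*√U/35 (F(U) = (-(-1)/(2*(7 + 7*(½)²)))*√U = (-(-1)/(2*(7 + 7*(¼))))*√U = (-(-1)/(2*(7 + 7/4)))*√U = (-(-1)/(2*35/4))*√U = (-(-1)*4/(2*35))*√U = (-1*(-2/35))*√U = 2*√U/35)
F(-8)*654 = (2*√(-8)/35)*654 = (2*(2*I*√2)/35)*654 = (4*I*√2/35)*654 = 2616*I*√2/35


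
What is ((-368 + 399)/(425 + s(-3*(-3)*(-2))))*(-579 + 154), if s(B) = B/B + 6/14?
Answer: -18445/597 ≈ -30.896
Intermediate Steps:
s(B) = 10/7 (s(B) = 1 + 6*(1/14) = 1 + 3/7 = 10/7)
((-368 + 399)/(425 + s(-3*(-3)*(-2))))*(-579 + 154) = ((-368 + 399)/(425 + 10/7))*(-579 + 154) = (31/(2985/7))*(-425) = (31*(7/2985))*(-425) = (217/2985)*(-425) = -18445/597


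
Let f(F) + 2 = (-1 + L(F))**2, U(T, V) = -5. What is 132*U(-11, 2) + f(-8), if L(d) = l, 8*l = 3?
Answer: -42343/64 ≈ -661.61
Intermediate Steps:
l = 3/8 (l = (1/8)*3 = 3/8 ≈ 0.37500)
L(d) = 3/8
f(F) = -103/64 (f(F) = -2 + (-1 + 3/8)**2 = -2 + (-5/8)**2 = -2 + 25/64 = -103/64)
132*U(-11, 2) + f(-8) = 132*(-5) - 103/64 = -660 - 103/64 = -42343/64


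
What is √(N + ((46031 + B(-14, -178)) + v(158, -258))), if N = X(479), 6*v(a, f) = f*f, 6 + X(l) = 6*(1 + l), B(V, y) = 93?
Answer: 2*√15023 ≈ 245.14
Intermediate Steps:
X(l) = 6*l (X(l) = -6 + 6*(1 + l) = -6 + (6 + 6*l) = 6*l)
v(a, f) = f²/6 (v(a, f) = (f*f)/6 = f²/6)
N = 2874 (N = 6*479 = 2874)
√(N + ((46031 + B(-14, -178)) + v(158, -258))) = √(2874 + ((46031 + 93) + (⅙)*(-258)²)) = √(2874 + (46124 + (⅙)*66564)) = √(2874 + (46124 + 11094)) = √(2874 + 57218) = √60092 = 2*√15023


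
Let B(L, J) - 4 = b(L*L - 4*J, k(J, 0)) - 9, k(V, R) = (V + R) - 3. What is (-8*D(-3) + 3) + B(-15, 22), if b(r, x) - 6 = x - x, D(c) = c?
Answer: 28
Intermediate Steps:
k(V, R) = -3 + R + V (k(V, R) = (R + V) - 3 = -3 + R + V)
b(r, x) = 6 (b(r, x) = 6 + (x - x) = 6 + 0 = 6)
B(L, J) = 1 (B(L, J) = 4 + (6 - 9) = 4 - 3 = 1)
(-8*D(-3) + 3) + B(-15, 22) = (-8*(-3) + 3) + 1 = (24 + 3) + 1 = 27 + 1 = 28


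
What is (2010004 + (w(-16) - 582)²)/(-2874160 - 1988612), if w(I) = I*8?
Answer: -628526/1215693 ≈ -0.51701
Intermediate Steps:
w(I) = 8*I
(2010004 + (w(-16) - 582)²)/(-2874160 - 1988612) = (2010004 + (8*(-16) - 582)²)/(-2874160 - 1988612) = (2010004 + (-128 - 582)²)/(-4862772) = (2010004 + (-710)²)*(-1/4862772) = (2010004 + 504100)*(-1/4862772) = 2514104*(-1/4862772) = -628526/1215693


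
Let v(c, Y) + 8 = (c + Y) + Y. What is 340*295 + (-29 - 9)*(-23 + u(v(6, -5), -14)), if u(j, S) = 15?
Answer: 100604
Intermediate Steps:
v(c, Y) = -8 + c + 2*Y (v(c, Y) = -8 + ((c + Y) + Y) = -8 + ((Y + c) + Y) = -8 + (c + 2*Y) = -8 + c + 2*Y)
340*295 + (-29 - 9)*(-23 + u(v(6, -5), -14)) = 340*295 + (-29 - 9)*(-23 + 15) = 100300 - 38*(-8) = 100300 + 304 = 100604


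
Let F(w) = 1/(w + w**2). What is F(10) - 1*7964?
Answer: -876039/110 ≈ -7964.0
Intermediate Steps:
F(10) - 1*7964 = 1/(10*(1 + 10)) - 1*7964 = (1/10)/11 - 7964 = (1/10)*(1/11) - 7964 = 1/110 - 7964 = -876039/110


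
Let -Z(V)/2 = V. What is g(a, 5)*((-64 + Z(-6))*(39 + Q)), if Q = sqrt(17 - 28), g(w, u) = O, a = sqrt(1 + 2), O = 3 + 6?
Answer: -18252 - 468*I*sqrt(11) ≈ -18252.0 - 1552.2*I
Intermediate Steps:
O = 9
a = sqrt(3) ≈ 1.7320
Z(V) = -2*V
g(w, u) = 9
Q = I*sqrt(11) (Q = sqrt(-11) = I*sqrt(11) ≈ 3.3166*I)
g(a, 5)*((-64 + Z(-6))*(39 + Q)) = 9*((-64 - 2*(-6))*(39 + I*sqrt(11))) = 9*((-64 + 12)*(39 + I*sqrt(11))) = 9*(-52*(39 + I*sqrt(11))) = 9*(-2028 - 52*I*sqrt(11)) = -18252 - 468*I*sqrt(11)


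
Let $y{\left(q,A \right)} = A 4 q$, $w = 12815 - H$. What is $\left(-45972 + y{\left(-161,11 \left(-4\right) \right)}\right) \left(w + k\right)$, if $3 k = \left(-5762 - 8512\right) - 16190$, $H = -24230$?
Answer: $- \frac{1422713756}{3} \approx -4.7424 \cdot 10^{8}$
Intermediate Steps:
$k = - \frac{30464}{3}$ ($k = \frac{\left(-5762 - 8512\right) - 16190}{3} = \frac{-14274 - 16190}{3} = \frac{1}{3} \left(-30464\right) = - \frac{30464}{3} \approx -10155.0$)
$w = 37045$ ($w = 12815 - -24230 = 12815 + 24230 = 37045$)
$y{\left(q,A \right)} = 4 A q$
$\left(-45972 + y{\left(-161,11 \left(-4\right) \right)}\right) \left(w + k\right) = \left(-45972 + 4 \cdot 11 \left(-4\right) \left(-161\right)\right) \left(37045 - \frac{30464}{3}\right) = \left(-45972 + 4 \left(-44\right) \left(-161\right)\right) \frac{80671}{3} = \left(-45972 + 28336\right) \frac{80671}{3} = \left(-17636\right) \frac{80671}{3} = - \frac{1422713756}{3}$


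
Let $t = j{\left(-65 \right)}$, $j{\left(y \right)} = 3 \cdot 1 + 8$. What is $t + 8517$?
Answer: $8528$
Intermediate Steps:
$j{\left(y \right)} = 11$ ($j{\left(y \right)} = 3 + 8 = 11$)
$t = 11$
$t + 8517 = 11 + 8517 = 8528$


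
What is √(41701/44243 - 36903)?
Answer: 8*I*√1128651185311/44243 ≈ 192.1*I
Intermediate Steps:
√(41701/44243 - 36903) = √(-1632657728/44243) = 8*I*√1128651185311/44243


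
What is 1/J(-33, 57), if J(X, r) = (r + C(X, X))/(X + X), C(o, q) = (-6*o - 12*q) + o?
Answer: -11/103 ≈ -0.10680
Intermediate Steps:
C(o, q) = -12*q - 5*o (C(o, q) = (-12*q - 6*o) + o = -12*q - 5*o)
J(X, r) = (r - 17*X)/(2*X) (J(X, r) = (r + (-12*X - 5*X))/(X + X) = (r - 17*X)/((2*X)) = (r - 17*X)*(1/(2*X)) = (r - 17*X)/(2*X))
1/J(-33, 57) = 1/((½)*(57 - 17*(-33))/(-33)) = 1/((½)*(-1/33)*(57 + 561)) = 1/((½)*(-1/33)*618) = 1/(-103/11) = -11/103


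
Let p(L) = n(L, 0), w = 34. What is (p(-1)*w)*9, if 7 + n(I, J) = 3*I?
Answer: -3060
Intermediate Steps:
n(I, J) = -7 + 3*I
p(L) = -7 + 3*L
(p(-1)*w)*9 = ((-7 + 3*(-1))*34)*9 = ((-7 - 3)*34)*9 = -10*34*9 = -340*9 = -3060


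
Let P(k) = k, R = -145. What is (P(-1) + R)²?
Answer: 21316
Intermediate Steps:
(P(-1) + R)² = (-1 - 145)² = (-146)² = 21316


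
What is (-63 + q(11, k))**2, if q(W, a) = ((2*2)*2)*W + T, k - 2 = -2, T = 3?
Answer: 784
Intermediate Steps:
k = 0 (k = 2 - 2 = 0)
q(W, a) = 3 + 8*W (q(W, a) = ((2*2)*2)*W + 3 = (4*2)*W + 3 = 8*W + 3 = 3 + 8*W)
(-63 + q(11, k))**2 = (-63 + (3 + 8*11))**2 = (-63 + (3 + 88))**2 = (-63 + 91)**2 = 28**2 = 784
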